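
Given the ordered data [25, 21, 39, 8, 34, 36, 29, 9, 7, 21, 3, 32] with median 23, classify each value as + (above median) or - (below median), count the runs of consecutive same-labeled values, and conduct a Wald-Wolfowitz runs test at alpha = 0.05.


Step 1: Compute median = 23; label A = above, B = below.
Labels in order: ABABAAABBBBA  (n_A = 6, n_B = 6)
Step 2: Count runs R = 7.
Step 3: Under H0 (random ordering), E[R] = 2*n_A*n_B/(n_A+n_B) + 1 = 2*6*6/12 + 1 = 7.0000.
        Var[R] = 2*n_A*n_B*(2*n_A*n_B - n_A - n_B) / ((n_A+n_B)^2 * (n_A+n_B-1)) = 4320/1584 = 2.7273.
        SD[R] = 1.6514.
Step 4: R = E[R], so z = 0 with no continuity correction.
Step 5: Two-sided p-value via normal approximation = 2*(1 - Phi(|z|)) = 1.000000.
Step 6: alpha = 0.05. fail to reject H0.

R = 7, z = 0.0000, p = 1.000000, fail to reject H0.


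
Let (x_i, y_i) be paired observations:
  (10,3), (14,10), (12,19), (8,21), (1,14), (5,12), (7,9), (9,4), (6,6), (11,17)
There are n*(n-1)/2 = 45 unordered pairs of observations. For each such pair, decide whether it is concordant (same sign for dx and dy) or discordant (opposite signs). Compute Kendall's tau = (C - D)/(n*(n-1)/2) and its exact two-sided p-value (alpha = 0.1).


Step 1: Enumerate the 45 unordered pairs (i,j) with i<j and classify each by sign(x_j-x_i) * sign(y_j-y_i).
  (1,2):dx=+4,dy=+7->C; (1,3):dx=+2,dy=+16->C; (1,4):dx=-2,dy=+18->D; (1,5):dx=-9,dy=+11->D
  (1,6):dx=-5,dy=+9->D; (1,7):dx=-3,dy=+6->D; (1,8):dx=-1,dy=+1->D; (1,9):dx=-4,dy=+3->D
  (1,10):dx=+1,dy=+14->C; (2,3):dx=-2,dy=+9->D; (2,4):dx=-6,dy=+11->D; (2,5):dx=-13,dy=+4->D
  (2,6):dx=-9,dy=+2->D; (2,7):dx=-7,dy=-1->C; (2,8):dx=-5,dy=-6->C; (2,9):dx=-8,dy=-4->C
  (2,10):dx=-3,dy=+7->D; (3,4):dx=-4,dy=+2->D; (3,5):dx=-11,dy=-5->C; (3,6):dx=-7,dy=-7->C
  (3,7):dx=-5,dy=-10->C; (3,8):dx=-3,dy=-15->C; (3,9):dx=-6,dy=-13->C; (3,10):dx=-1,dy=-2->C
  (4,5):dx=-7,dy=-7->C; (4,6):dx=-3,dy=-9->C; (4,7):dx=-1,dy=-12->C; (4,8):dx=+1,dy=-17->D
  (4,9):dx=-2,dy=-15->C; (4,10):dx=+3,dy=-4->D; (5,6):dx=+4,dy=-2->D; (5,7):dx=+6,dy=-5->D
  (5,8):dx=+8,dy=-10->D; (5,9):dx=+5,dy=-8->D; (5,10):dx=+10,dy=+3->C; (6,7):dx=+2,dy=-3->D
  (6,8):dx=+4,dy=-8->D; (6,9):dx=+1,dy=-6->D; (6,10):dx=+6,dy=+5->C; (7,8):dx=+2,dy=-5->D
  (7,9):dx=-1,dy=-3->C; (7,10):dx=+4,dy=+8->C; (8,9):dx=-3,dy=+2->D; (8,10):dx=+2,dy=+13->C
  (9,10):dx=+5,dy=+11->C
Step 2: C = 22, D = 23, total pairs = 45.
Step 3: tau = (C - D)/(n(n-1)/2) = (22 - 23)/45 = -0.022222.
Step 4: Exact two-sided p-value (enumerate n! = 3628800 permutations of y under H0): p = 1.000000.
Step 5: alpha = 0.1. fail to reject H0.

tau_b = -0.0222 (C=22, D=23), p = 1.000000, fail to reject H0.


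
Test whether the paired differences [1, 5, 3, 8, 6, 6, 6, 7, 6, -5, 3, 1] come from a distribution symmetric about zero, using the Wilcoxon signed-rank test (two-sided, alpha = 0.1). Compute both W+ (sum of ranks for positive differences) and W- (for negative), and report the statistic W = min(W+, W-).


Step 1: Drop any zero differences (none here) and take |d_i|.
|d| = [1, 5, 3, 8, 6, 6, 6, 7, 6, 5, 3, 1]
Step 2: Midrank |d_i| (ties get averaged ranks).
ranks: |1|->1.5, |5|->5.5, |3|->3.5, |8|->12, |6|->8.5, |6|->8.5, |6|->8.5, |7|->11, |6|->8.5, |5|->5.5, |3|->3.5, |1|->1.5
Step 3: Attach original signs; sum ranks with positive sign and with negative sign.
W+ = 1.5 + 5.5 + 3.5 + 12 + 8.5 + 8.5 + 8.5 + 11 + 8.5 + 3.5 + 1.5 = 72.5
W- = 5.5 = 5.5
(Check: W+ + W- = 78 should equal n(n+1)/2 = 78.)
Step 4: Test statistic W = min(W+, W-) = 5.5.
Step 5: Ties in |d|, so use the tie-corrected normal approximation.
        E[W] = n(n+1)/4 = 12*13/4 = 39.
        Tie groups: |d|=1 (t=2), |d|=3 (t=2), |d|=5 (t=2), |d|=6 (t=4); sum(t^3 - t) = 78.
        Var[W] = n(n+1)(2n+1)/24 - sum(t^3-t)/48 = 3900/24 - 78/48 = 160.875.
        z = (W - E[W]) / sqrt(Var[W]) = (5.5 - 39) / 12.6837 = -2.6412.
        Two-sided p = 2*Phi(z) = 0.008261.
Step 6: alpha = 0.1. reject H0.

W+ = 72.5, W- = 5.5, W = min = 5.5, p = 0.008261, reject H0.


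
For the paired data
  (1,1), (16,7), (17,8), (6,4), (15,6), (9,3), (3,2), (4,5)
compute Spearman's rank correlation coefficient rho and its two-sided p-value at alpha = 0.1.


Step 1: Rank x and y separately (midranks; no ties here).
rank(x): 1->1, 16->7, 17->8, 6->4, 15->6, 9->5, 3->2, 4->3
rank(y): 1->1, 7->7, 8->8, 4->4, 6->6, 3->3, 2->2, 5->5
Step 2: d_i = R_x(i) - R_y(i); compute d_i^2.
  (1-1)^2=0, (7-7)^2=0, (8-8)^2=0, (4-4)^2=0, (6-6)^2=0, (5-3)^2=4, (2-2)^2=0, (3-5)^2=4
sum(d^2) = 8.
Step 3: rho = 1 - 6*8 / (8*(8^2 - 1)) = 1 - 48/504 = 0.904762.
Step 4: Under H0, t = rho * sqrt((n-2)/(1-rho^2)) = 5.2034 ~ t(6).
Step 5: Two-sided p-value from the t-distribution with 6 df = 0.002008.
Step 6: alpha = 0.1. reject H0.

rho = 0.9048, p = 0.002008, reject H0 at alpha = 0.1.


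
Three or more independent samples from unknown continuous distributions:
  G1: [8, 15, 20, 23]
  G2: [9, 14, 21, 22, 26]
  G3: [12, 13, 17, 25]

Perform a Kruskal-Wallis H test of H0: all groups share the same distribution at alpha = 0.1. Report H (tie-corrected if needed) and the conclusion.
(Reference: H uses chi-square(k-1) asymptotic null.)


Step 1: Combine all N = 13 observations and assign midranks.
sorted (value, group, rank): (8,G1,1), (9,G2,2), (12,G3,3), (13,G3,4), (14,G2,5), (15,G1,6), (17,G3,7), (20,G1,8), (21,G2,9), (22,G2,10), (23,G1,11), (25,G3,12), (26,G2,13)
Step 2: Sum ranks within each group.
R_1 = 26 (n_1 = 4)
R_2 = 39 (n_2 = 5)
R_3 = 26 (n_3 = 4)
Step 3: H = 12/(N(N+1)) * sum(R_i^2/n_i) - 3(N+1)
     = 12/(13*14) * (26^2/4 + 39^2/5 + 26^2/4) - 3*14
     = 0.065934 * 642.2 - 42
     = 0.342857.
Step 4: No ties, so H is used without correction.
Step 5: Under H0, H ~ chi^2(2); p-value = 0.842460.
Step 6: alpha = 0.1. fail to reject H0.

H = 0.3429, df = 2, p = 0.842460, fail to reject H0.


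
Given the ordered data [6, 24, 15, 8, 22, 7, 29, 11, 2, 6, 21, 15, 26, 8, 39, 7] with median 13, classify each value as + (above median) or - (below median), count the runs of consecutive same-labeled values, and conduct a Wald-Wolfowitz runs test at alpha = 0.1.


Step 1: Compute median = 13; label A = above, B = below.
Labels in order: BAABABABBBAAABAB  (n_A = 8, n_B = 8)
Step 2: Count runs R = 11.
Step 3: Under H0 (random ordering), E[R] = 2*n_A*n_B/(n_A+n_B) + 1 = 2*8*8/16 + 1 = 9.0000.
        Var[R] = 2*n_A*n_B*(2*n_A*n_B - n_A - n_B) / ((n_A+n_B)^2 * (n_A+n_B-1)) = 14336/3840 = 3.7333.
        SD[R] = 1.9322.
Step 4: Continuity-corrected z = (R - 0.5 - E[R]) / SD[R] = (11 - 0.5 - 9.0000) / 1.9322 = 0.7763.
Step 5: Two-sided p-value via normal approximation = 2*(1 - Phi(|z|)) = 0.437558.
Step 6: alpha = 0.1. fail to reject H0.

R = 11, z = 0.7763, p = 0.437558, fail to reject H0.


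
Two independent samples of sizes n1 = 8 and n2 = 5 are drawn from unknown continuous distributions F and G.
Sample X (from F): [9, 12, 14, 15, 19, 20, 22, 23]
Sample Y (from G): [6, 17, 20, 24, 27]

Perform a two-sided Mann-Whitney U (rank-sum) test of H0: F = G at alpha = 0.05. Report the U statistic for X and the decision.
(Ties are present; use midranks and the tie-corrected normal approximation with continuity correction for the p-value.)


Step 1: Combine and sort all 13 observations; assign midranks.
sorted (value, group): (6,Y), (9,X), (12,X), (14,X), (15,X), (17,Y), (19,X), (20,X), (20,Y), (22,X), (23,X), (24,Y), (27,Y)
ranks: 6->1, 9->2, 12->3, 14->4, 15->5, 17->6, 19->7, 20->8.5, 20->8.5, 22->10, 23->11, 24->12, 27->13
Step 2: Rank sum for X: R1 = 2 + 3 + 4 + 5 + 7 + 8.5 + 10 + 11 = 50.5.
Step 3: U_X = R1 - n1(n1+1)/2 = 50.5 - 8*9/2 = 50.5 - 36 = 14.5.
       U_Y = n1*n2 - U_X = 40 - 14.5 = 25.5.
Step 4: Ties are present, so use the tie-corrected normal approximation (with continuity correction) for the p-value.
Step 5: p-value = 0.463600; compare to alpha = 0.05. fail to reject H0.

U_X = 14.5, p = 0.463600, fail to reject H0 at alpha = 0.05.


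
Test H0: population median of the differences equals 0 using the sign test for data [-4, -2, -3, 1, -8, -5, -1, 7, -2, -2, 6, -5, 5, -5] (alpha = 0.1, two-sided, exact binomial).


Step 1: Discard zero differences. Original n = 14; n_eff = number of nonzero differences = 14.
Nonzero differences (with sign): -4, -2, -3, +1, -8, -5, -1, +7, -2, -2, +6, -5, +5, -5
Step 2: Count signs: positive = 4, negative = 10.
Step 3: Under H0: P(positive) = 0.5, so the number of positives S ~ Bin(14, 0.5).
Step 4: Two-sided exact p-value = sum of Bin(14,0.5) probabilities at or below the observed probability = 0.179565.
Step 5: alpha = 0.1. fail to reject H0.

n_eff = 14, pos = 4, neg = 10, p = 0.179565, fail to reject H0.


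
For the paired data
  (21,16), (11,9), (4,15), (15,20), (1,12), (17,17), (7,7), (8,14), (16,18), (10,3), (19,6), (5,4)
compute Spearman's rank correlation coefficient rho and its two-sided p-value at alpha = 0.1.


Step 1: Rank x and y separately (midranks; no ties here).
rank(x): 21->12, 11->7, 4->2, 15->8, 1->1, 17->10, 7->4, 8->5, 16->9, 10->6, 19->11, 5->3
rank(y): 16->9, 9->5, 15->8, 20->12, 12->6, 17->10, 7->4, 14->7, 18->11, 3->1, 6->3, 4->2
Step 2: d_i = R_x(i) - R_y(i); compute d_i^2.
  (12-9)^2=9, (7-5)^2=4, (2-8)^2=36, (8-12)^2=16, (1-6)^2=25, (10-10)^2=0, (4-4)^2=0, (5-7)^2=4, (9-11)^2=4, (6-1)^2=25, (11-3)^2=64, (3-2)^2=1
sum(d^2) = 188.
Step 3: rho = 1 - 6*188 / (12*(12^2 - 1)) = 1 - 1128/1716 = 0.342657.
Step 4: Under H0, t = rho * sqrt((n-2)/(1-rho^2)) = 1.1534 ~ t(10).
Step 5: Two-sided p-value from the t-distribution with 10 df = 0.275567.
Step 6: alpha = 0.1. fail to reject H0.

rho = 0.3427, p = 0.275567, fail to reject H0 at alpha = 0.1.


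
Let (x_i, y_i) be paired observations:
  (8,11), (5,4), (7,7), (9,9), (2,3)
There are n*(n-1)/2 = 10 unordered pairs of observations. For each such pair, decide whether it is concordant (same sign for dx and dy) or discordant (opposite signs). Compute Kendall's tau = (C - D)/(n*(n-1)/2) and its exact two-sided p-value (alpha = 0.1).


Step 1: Enumerate the 10 unordered pairs (i,j) with i<j and classify each by sign(x_j-x_i) * sign(y_j-y_i).
  (1,2):dx=-3,dy=-7->C; (1,3):dx=-1,dy=-4->C; (1,4):dx=+1,dy=-2->D; (1,5):dx=-6,dy=-8->C
  (2,3):dx=+2,dy=+3->C; (2,4):dx=+4,dy=+5->C; (2,5):dx=-3,dy=-1->C; (3,4):dx=+2,dy=+2->C
  (3,5):dx=-5,dy=-4->C; (4,5):dx=-7,dy=-6->C
Step 2: C = 9, D = 1, total pairs = 10.
Step 3: tau = (C - D)/(n(n-1)/2) = (9 - 1)/10 = 0.800000.
Step 4: Exact two-sided p-value (enumerate n! = 120 permutations of y under H0): p = 0.083333.
Step 5: alpha = 0.1. reject H0.

tau_b = 0.8000 (C=9, D=1), p = 0.083333, reject H0.


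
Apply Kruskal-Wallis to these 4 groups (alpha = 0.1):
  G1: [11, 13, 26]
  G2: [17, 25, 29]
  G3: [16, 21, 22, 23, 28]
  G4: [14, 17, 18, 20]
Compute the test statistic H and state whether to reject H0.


Step 1: Combine all N = 15 observations and assign midranks.
sorted (value, group, rank): (11,G1,1), (13,G1,2), (14,G4,3), (16,G3,4), (17,G2,5.5), (17,G4,5.5), (18,G4,7), (20,G4,8), (21,G3,9), (22,G3,10), (23,G3,11), (25,G2,12), (26,G1,13), (28,G3,14), (29,G2,15)
Step 2: Sum ranks within each group.
R_1 = 16 (n_1 = 3)
R_2 = 32.5 (n_2 = 3)
R_3 = 48 (n_3 = 5)
R_4 = 23.5 (n_4 = 4)
Step 3: H = 12/(N(N+1)) * sum(R_i^2/n_i) - 3(N+1)
     = 12/(15*16) * (16^2/3 + 32.5^2/3 + 48^2/5 + 23.5^2/4) - 3*16
     = 0.050000 * 1036.28 - 48
     = 3.813958.
Step 4: Ties present; correction factor C = 1 - 6/(15^3 - 15) = 0.998214. Corrected H = 3.813958 / 0.998214 = 3.820781.
Step 5: Under H0, H ~ chi^2(3); p-value = 0.281478.
Step 6: alpha = 0.1. fail to reject H0.

H = 3.8208, df = 3, p = 0.281478, fail to reject H0.


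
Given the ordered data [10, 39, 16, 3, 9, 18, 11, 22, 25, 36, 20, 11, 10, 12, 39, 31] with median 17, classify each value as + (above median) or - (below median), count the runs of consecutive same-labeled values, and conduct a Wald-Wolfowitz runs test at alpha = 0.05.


Step 1: Compute median = 17; label A = above, B = below.
Labels in order: BABBBABAAAABBBAA  (n_A = 8, n_B = 8)
Step 2: Count runs R = 8.
Step 3: Under H0 (random ordering), E[R] = 2*n_A*n_B/(n_A+n_B) + 1 = 2*8*8/16 + 1 = 9.0000.
        Var[R] = 2*n_A*n_B*(2*n_A*n_B - n_A - n_B) / ((n_A+n_B)^2 * (n_A+n_B-1)) = 14336/3840 = 3.7333.
        SD[R] = 1.9322.
Step 4: Continuity-corrected z = (R + 0.5 - E[R]) / SD[R] = (8 + 0.5 - 9.0000) / 1.9322 = -0.2588.
Step 5: Two-sided p-value via normal approximation = 2*(1 - Phi(|z|)) = 0.795809.
Step 6: alpha = 0.05. fail to reject H0.

R = 8, z = -0.2588, p = 0.795809, fail to reject H0.


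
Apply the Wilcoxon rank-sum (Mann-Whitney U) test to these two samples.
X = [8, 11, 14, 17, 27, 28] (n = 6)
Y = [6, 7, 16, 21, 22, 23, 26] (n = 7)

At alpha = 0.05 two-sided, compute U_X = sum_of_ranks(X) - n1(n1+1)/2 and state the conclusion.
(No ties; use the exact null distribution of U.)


Step 1: Combine and sort all 13 observations; assign midranks.
sorted (value, group): (6,Y), (7,Y), (8,X), (11,X), (14,X), (16,Y), (17,X), (21,Y), (22,Y), (23,Y), (26,Y), (27,X), (28,X)
ranks: 6->1, 7->2, 8->3, 11->4, 14->5, 16->6, 17->7, 21->8, 22->9, 23->10, 26->11, 27->12, 28->13
Step 2: Rank sum for X: R1 = 3 + 4 + 5 + 7 + 12 + 13 = 44.
Step 3: U_X = R1 - n1(n1+1)/2 = 44 - 6*7/2 = 44 - 21 = 23.
       U_Y = n1*n2 - U_X = 42 - 23 = 19.
Step 4: No ties, so the exact null distribution of U (based on enumerating the C(13,6) = 1716 equally likely rank assignments) gives the two-sided p-value.
Step 5: p-value = 0.835664; compare to alpha = 0.05. fail to reject H0.

U_X = 23, p = 0.835664, fail to reject H0 at alpha = 0.05.


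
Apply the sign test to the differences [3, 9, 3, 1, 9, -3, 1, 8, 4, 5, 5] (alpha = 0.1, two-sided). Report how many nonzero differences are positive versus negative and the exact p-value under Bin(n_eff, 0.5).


Step 1: Discard zero differences. Original n = 11; n_eff = number of nonzero differences = 11.
Nonzero differences (with sign): +3, +9, +3, +1, +9, -3, +1, +8, +4, +5, +5
Step 2: Count signs: positive = 10, negative = 1.
Step 3: Under H0: P(positive) = 0.5, so the number of positives S ~ Bin(11, 0.5).
Step 4: Two-sided exact p-value = sum of Bin(11,0.5) probabilities at or below the observed probability = 0.011719.
Step 5: alpha = 0.1. reject H0.

n_eff = 11, pos = 10, neg = 1, p = 0.011719, reject H0.


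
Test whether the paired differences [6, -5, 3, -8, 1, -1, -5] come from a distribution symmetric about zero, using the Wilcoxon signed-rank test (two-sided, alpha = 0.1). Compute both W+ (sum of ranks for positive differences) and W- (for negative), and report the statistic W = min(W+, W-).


Step 1: Drop any zero differences (none here) and take |d_i|.
|d| = [6, 5, 3, 8, 1, 1, 5]
Step 2: Midrank |d_i| (ties get averaged ranks).
ranks: |6|->6, |5|->4.5, |3|->3, |8|->7, |1|->1.5, |1|->1.5, |5|->4.5
Step 3: Attach original signs; sum ranks with positive sign and with negative sign.
W+ = 6 + 3 + 1.5 = 10.5
W- = 4.5 + 7 + 1.5 + 4.5 = 17.5
(Check: W+ + W- = 28 should equal n(n+1)/2 = 28.)
Step 4: Test statistic W = min(W+, W-) = 10.5.
Step 5: Ties in |d|, so use the tie-corrected normal approximation.
        E[W] = n(n+1)/4 = 7*8/4 = 14.
        Tie groups: |d|=1 (t=2), |d|=5 (t=2); sum(t^3 - t) = 12.
        Var[W] = n(n+1)(2n+1)/24 - sum(t^3-t)/48 = 840/24 - 12/48 = 34.75.
        z = (W - E[W]) / sqrt(Var[W]) = (10.5 - 14) / 5.8949 = -0.5937.
        Two-sided p = 2*Phi(z) = 0.552691.
Step 6: alpha = 0.1. fail to reject H0.

W+ = 10.5, W- = 17.5, W = min = 10.5, p = 0.552691, fail to reject H0.


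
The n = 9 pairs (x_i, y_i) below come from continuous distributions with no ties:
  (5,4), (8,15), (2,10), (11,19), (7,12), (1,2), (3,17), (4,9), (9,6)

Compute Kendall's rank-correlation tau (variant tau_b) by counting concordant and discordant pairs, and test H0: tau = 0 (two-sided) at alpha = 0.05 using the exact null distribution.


Step 1: Enumerate the 36 unordered pairs (i,j) with i<j and classify each by sign(x_j-x_i) * sign(y_j-y_i).
  (1,2):dx=+3,dy=+11->C; (1,3):dx=-3,dy=+6->D; (1,4):dx=+6,dy=+15->C; (1,5):dx=+2,dy=+8->C
  (1,6):dx=-4,dy=-2->C; (1,7):dx=-2,dy=+13->D; (1,8):dx=-1,dy=+5->D; (1,9):dx=+4,dy=+2->C
  (2,3):dx=-6,dy=-5->C; (2,4):dx=+3,dy=+4->C; (2,5):dx=-1,dy=-3->C; (2,6):dx=-7,dy=-13->C
  (2,7):dx=-5,dy=+2->D; (2,8):dx=-4,dy=-6->C; (2,9):dx=+1,dy=-9->D; (3,4):dx=+9,dy=+9->C
  (3,5):dx=+5,dy=+2->C; (3,6):dx=-1,dy=-8->C; (3,7):dx=+1,dy=+7->C; (3,8):dx=+2,dy=-1->D
  (3,9):dx=+7,dy=-4->D; (4,5):dx=-4,dy=-7->C; (4,6):dx=-10,dy=-17->C; (4,7):dx=-8,dy=-2->C
  (4,8):dx=-7,dy=-10->C; (4,9):dx=-2,dy=-13->C; (5,6):dx=-6,dy=-10->C; (5,7):dx=-4,dy=+5->D
  (5,8):dx=-3,dy=-3->C; (5,9):dx=+2,dy=-6->D; (6,7):dx=+2,dy=+15->C; (6,8):dx=+3,dy=+7->C
  (6,9):dx=+8,dy=+4->C; (7,8):dx=+1,dy=-8->D; (7,9):dx=+6,dy=-11->D; (8,9):dx=+5,dy=-3->D
Step 2: C = 24, D = 12, total pairs = 36.
Step 3: tau = (C - D)/(n(n-1)/2) = (24 - 12)/36 = 0.333333.
Step 4: Exact two-sided p-value (enumerate n! = 362880 permutations of y under H0): p = 0.259518.
Step 5: alpha = 0.05. fail to reject H0.

tau_b = 0.3333 (C=24, D=12), p = 0.259518, fail to reject H0.


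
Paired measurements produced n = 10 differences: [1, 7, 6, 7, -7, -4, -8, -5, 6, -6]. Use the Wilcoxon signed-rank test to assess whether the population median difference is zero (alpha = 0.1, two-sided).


Step 1: Drop any zero differences (none here) and take |d_i|.
|d| = [1, 7, 6, 7, 7, 4, 8, 5, 6, 6]
Step 2: Midrank |d_i| (ties get averaged ranks).
ranks: |1|->1, |7|->8, |6|->5, |7|->8, |7|->8, |4|->2, |8|->10, |5|->3, |6|->5, |6|->5
Step 3: Attach original signs; sum ranks with positive sign and with negative sign.
W+ = 1 + 8 + 5 + 8 + 5 = 27
W- = 8 + 2 + 10 + 3 + 5 = 28
(Check: W+ + W- = 55 should equal n(n+1)/2 = 55.)
Step 4: Test statistic W = min(W+, W-) = 27.
Step 5: Ties in |d|, so use the tie-corrected normal approximation.
        E[W] = n(n+1)/4 = 10*11/4 = 27.5.
        Tie groups: |d|=6 (t=3), |d|=7 (t=3); sum(t^3 - t) = 48.
        Var[W] = n(n+1)(2n+1)/24 - sum(t^3-t)/48 = 2310/24 - 48/48 = 95.25.
        z = (W - E[W]) / sqrt(Var[W]) = (27 - 27.5) / 9.7596 = -0.0512.
        Two-sided p = 2*Phi(z) = 0.959141.
Step 6: alpha = 0.1. fail to reject H0.

W+ = 27, W- = 28, W = min = 27, p = 0.959141, fail to reject H0.


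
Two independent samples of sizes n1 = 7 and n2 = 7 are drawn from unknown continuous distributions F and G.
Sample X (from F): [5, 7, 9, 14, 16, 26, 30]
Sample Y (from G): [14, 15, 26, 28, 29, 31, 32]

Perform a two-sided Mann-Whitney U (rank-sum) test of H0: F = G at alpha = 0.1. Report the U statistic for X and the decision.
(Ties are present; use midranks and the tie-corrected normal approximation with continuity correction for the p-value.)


Step 1: Combine and sort all 14 observations; assign midranks.
sorted (value, group): (5,X), (7,X), (9,X), (14,X), (14,Y), (15,Y), (16,X), (26,X), (26,Y), (28,Y), (29,Y), (30,X), (31,Y), (32,Y)
ranks: 5->1, 7->2, 9->3, 14->4.5, 14->4.5, 15->6, 16->7, 26->8.5, 26->8.5, 28->10, 29->11, 30->12, 31->13, 32->14
Step 2: Rank sum for X: R1 = 1 + 2 + 3 + 4.5 + 7 + 8.5 + 12 = 38.
Step 3: U_X = R1 - n1(n1+1)/2 = 38 - 7*8/2 = 38 - 28 = 10.
       U_Y = n1*n2 - U_X = 49 - 10 = 39.
Step 4: Ties are present, so use the tie-corrected normal approximation (with continuity correction) for the p-value.
Step 5: p-value = 0.073005; compare to alpha = 0.1. reject H0.

U_X = 10, p = 0.073005, reject H0 at alpha = 0.1.


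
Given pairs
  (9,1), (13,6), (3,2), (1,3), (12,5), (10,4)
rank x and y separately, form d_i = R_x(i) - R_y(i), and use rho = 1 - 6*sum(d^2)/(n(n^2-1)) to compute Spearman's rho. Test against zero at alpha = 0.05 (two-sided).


Step 1: Rank x and y separately (midranks; no ties here).
rank(x): 9->3, 13->6, 3->2, 1->1, 12->5, 10->4
rank(y): 1->1, 6->6, 2->2, 3->3, 5->5, 4->4
Step 2: d_i = R_x(i) - R_y(i); compute d_i^2.
  (3-1)^2=4, (6-6)^2=0, (2-2)^2=0, (1-3)^2=4, (5-5)^2=0, (4-4)^2=0
sum(d^2) = 8.
Step 3: rho = 1 - 6*8 / (6*(6^2 - 1)) = 1 - 48/210 = 0.771429.
Step 4: Under H0, t = rho * sqrt((n-2)/(1-rho^2)) = 2.4247 ~ t(4).
Step 5: Two-sided p-value from the t-distribution with 4 df = 0.072397.
Step 6: alpha = 0.05. fail to reject H0.

rho = 0.7714, p = 0.072397, fail to reject H0 at alpha = 0.05.


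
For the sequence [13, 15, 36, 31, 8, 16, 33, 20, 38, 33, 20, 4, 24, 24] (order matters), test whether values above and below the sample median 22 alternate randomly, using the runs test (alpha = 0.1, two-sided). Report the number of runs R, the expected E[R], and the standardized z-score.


Step 1: Compute median = 22; label A = above, B = below.
Labels in order: BBAABBABAABBAA  (n_A = 7, n_B = 7)
Step 2: Count runs R = 8.
Step 3: Under H0 (random ordering), E[R] = 2*n_A*n_B/(n_A+n_B) + 1 = 2*7*7/14 + 1 = 8.0000.
        Var[R] = 2*n_A*n_B*(2*n_A*n_B - n_A - n_B) / ((n_A+n_B)^2 * (n_A+n_B-1)) = 8232/2548 = 3.2308.
        SD[R] = 1.7974.
Step 4: R = E[R], so z = 0 with no continuity correction.
Step 5: Two-sided p-value via normal approximation = 2*(1 - Phi(|z|)) = 1.000000.
Step 6: alpha = 0.1. fail to reject H0.

R = 8, z = 0.0000, p = 1.000000, fail to reject H0.


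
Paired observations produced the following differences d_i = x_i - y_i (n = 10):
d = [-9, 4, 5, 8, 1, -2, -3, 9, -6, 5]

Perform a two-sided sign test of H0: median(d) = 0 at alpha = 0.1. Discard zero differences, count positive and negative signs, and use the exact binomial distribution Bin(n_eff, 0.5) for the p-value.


Step 1: Discard zero differences. Original n = 10; n_eff = number of nonzero differences = 10.
Nonzero differences (with sign): -9, +4, +5, +8, +1, -2, -3, +9, -6, +5
Step 2: Count signs: positive = 6, negative = 4.
Step 3: Under H0: P(positive) = 0.5, so the number of positives S ~ Bin(10, 0.5).
Step 4: Two-sided exact p-value = sum of Bin(10,0.5) probabilities at or below the observed probability = 0.753906.
Step 5: alpha = 0.1. fail to reject H0.

n_eff = 10, pos = 6, neg = 4, p = 0.753906, fail to reject H0.


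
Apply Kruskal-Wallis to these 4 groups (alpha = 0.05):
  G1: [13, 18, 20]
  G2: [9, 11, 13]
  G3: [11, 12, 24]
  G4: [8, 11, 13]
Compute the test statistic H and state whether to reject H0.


Step 1: Combine all N = 12 observations and assign midranks.
sorted (value, group, rank): (8,G4,1), (9,G2,2), (11,G2,4), (11,G3,4), (11,G4,4), (12,G3,6), (13,G1,8), (13,G2,8), (13,G4,8), (18,G1,10), (20,G1,11), (24,G3,12)
Step 2: Sum ranks within each group.
R_1 = 29 (n_1 = 3)
R_2 = 14 (n_2 = 3)
R_3 = 22 (n_3 = 3)
R_4 = 13 (n_4 = 3)
Step 3: H = 12/(N(N+1)) * sum(R_i^2/n_i) - 3(N+1)
     = 12/(12*13) * (29^2/3 + 14^2/3 + 22^2/3 + 13^2/3) - 3*13
     = 0.076923 * 563.333 - 39
     = 4.333333.
Step 4: Ties present; correction factor C = 1 - 48/(12^3 - 12) = 0.972028. Corrected H = 4.333333 / 0.972028 = 4.458034.
Step 5: Under H0, H ~ chi^2(3); p-value = 0.216064.
Step 6: alpha = 0.05. fail to reject H0.

H = 4.4580, df = 3, p = 0.216064, fail to reject H0.


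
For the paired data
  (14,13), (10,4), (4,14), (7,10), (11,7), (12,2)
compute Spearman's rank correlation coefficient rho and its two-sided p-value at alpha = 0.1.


Step 1: Rank x and y separately (midranks; no ties here).
rank(x): 14->6, 10->3, 4->1, 7->2, 11->4, 12->5
rank(y): 13->5, 4->2, 14->6, 10->4, 7->3, 2->1
Step 2: d_i = R_x(i) - R_y(i); compute d_i^2.
  (6-5)^2=1, (3-2)^2=1, (1-6)^2=25, (2-4)^2=4, (4-3)^2=1, (5-1)^2=16
sum(d^2) = 48.
Step 3: rho = 1 - 6*48 / (6*(6^2 - 1)) = 1 - 288/210 = -0.371429.
Step 4: Under H0, t = rho * sqrt((n-2)/(1-rho^2)) = -0.8001 ~ t(4).
Step 5: Two-sided p-value from the t-distribution with 4 df = 0.468478.
Step 6: alpha = 0.1. fail to reject H0.

rho = -0.3714, p = 0.468478, fail to reject H0 at alpha = 0.1.


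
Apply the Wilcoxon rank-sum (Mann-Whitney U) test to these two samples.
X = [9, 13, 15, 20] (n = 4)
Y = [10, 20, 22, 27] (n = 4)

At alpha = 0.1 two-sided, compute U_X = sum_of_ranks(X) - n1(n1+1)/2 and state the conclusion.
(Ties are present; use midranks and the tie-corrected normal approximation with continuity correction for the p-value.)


Step 1: Combine and sort all 8 observations; assign midranks.
sorted (value, group): (9,X), (10,Y), (13,X), (15,X), (20,X), (20,Y), (22,Y), (27,Y)
ranks: 9->1, 10->2, 13->3, 15->4, 20->5.5, 20->5.5, 22->7, 27->8
Step 2: Rank sum for X: R1 = 1 + 3 + 4 + 5.5 = 13.5.
Step 3: U_X = R1 - n1(n1+1)/2 = 13.5 - 4*5/2 = 13.5 - 10 = 3.5.
       U_Y = n1*n2 - U_X = 16 - 3.5 = 12.5.
Step 4: Ties are present, so use the tie-corrected normal approximation (with continuity correction) for the p-value.
Step 5: p-value = 0.245383; compare to alpha = 0.1. fail to reject H0.

U_X = 3.5, p = 0.245383, fail to reject H0 at alpha = 0.1.


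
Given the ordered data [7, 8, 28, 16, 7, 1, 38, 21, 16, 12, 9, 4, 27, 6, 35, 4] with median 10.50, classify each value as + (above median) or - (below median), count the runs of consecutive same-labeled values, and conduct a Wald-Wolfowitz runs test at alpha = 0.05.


Step 1: Compute median = 10.50; label A = above, B = below.
Labels in order: BBAABBAAAABBABAB  (n_A = 8, n_B = 8)
Step 2: Count runs R = 9.
Step 3: Under H0 (random ordering), E[R] = 2*n_A*n_B/(n_A+n_B) + 1 = 2*8*8/16 + 1 = 9.0000.
        Var[R] = 2*n_A*n_B*(2*n_A*n_B - n_A - n_B) / ((n_A+n_B)^2 * (n_A+n_B-1)) = 14336/3840 = 3.7333.
        SD[R] = 1.9322.
Step 4: R = E[R], so z = 0 with no continuity correction.
Step 5: Two-sided p-value via normal approximation = 2*(1 - Phi(|z|)) = 1.000000.
Step 6: alpha = 0.05. fail to reject H0.

R = 9, z = 0.0000, p = 1.000000, fail to reject H0.


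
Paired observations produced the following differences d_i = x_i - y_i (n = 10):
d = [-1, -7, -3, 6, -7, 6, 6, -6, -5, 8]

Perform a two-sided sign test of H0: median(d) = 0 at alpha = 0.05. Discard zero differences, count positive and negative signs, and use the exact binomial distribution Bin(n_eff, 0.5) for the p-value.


Step 1: Discard zero differences. Original n = 10; n_eff = number of nonzero differences = 10.
Nonzero differences (with sign): -1, -7, -3, +6, -7, +6, +6, -6, -5, +8
Step 2: Count signs: positive = 4, negative = 6.
Step 3: Under H0: P(positive) = 0.5, so the number of positives S ~ Bin(10, 0.5).
Step 4: Two-sided exact p-value = sum of Bin(10,0.5) probabilities at or below the observed probability = 0.753906.
Step 5: alpha = 0.05. fail to reject H0.

n_eff = 10, pos = 4, neg = 6, p = 0.753906, fail to reject H0.


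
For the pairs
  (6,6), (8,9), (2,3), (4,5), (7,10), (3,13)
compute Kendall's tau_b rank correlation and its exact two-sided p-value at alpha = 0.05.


Step 1: Enumerate the 15 unordered pairs (i,j) with i<j and classify each by sign(x_j-x_i) * sign(y_j-y_i).
  (1,2):dx=+2,dy=+3->C; (1,3):dx=-4,dy=-3->C; (1,4):dx=-2,dy=-1->C; (1,5):dx=+1,dy=+4->C
  (1,6):dx=-3,dy=+7->D; (2,3):dx=-6,dy=-6->C; (2,4):dx=-4,dy=-4->C; (2,5):dx=-1,dy=+1->D
  (2,6):dx=-5,dy=+4->D; (3,4):dx=+2,dy=+2->C; (3,5):dx=+5,dy=+7->C; (3,6):dx=+1,dy=+10->C
  (4,5):dx=+3,dy=+5->C; (4,6):dx=-1,dy=+8->D; (5,6):dx=-4,dy=+3->D
Step 2: C = 10, D = 5, total pairs = 15.
Step 3: tau = (C - D)/(n(n-1)/2) = (10 - 5)/15 = 0.333333.
Step 4: Exact two-sided p-value (enumerate n! = 720 permutations of y under H0): p = 0.469444.
Step 5: alpha = 0.05. fail to reject H0.

tau_b = 0.3333 (C=10, D=5), p = 0.469444, fail to reject H0.


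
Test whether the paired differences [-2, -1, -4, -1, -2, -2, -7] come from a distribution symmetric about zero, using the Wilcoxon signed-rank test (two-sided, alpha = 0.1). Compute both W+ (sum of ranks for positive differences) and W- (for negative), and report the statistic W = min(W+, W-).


Step 1: Drop any zero differences (none here) and take |d_i|.
|d| = [2, 1, 4, 1, 2, 2, 7]
Step 2: Midrank |d_i| (ties get averaged ranks).
ranks: |2|->4, |1|->1.5, |4|->6, |1|->1.5, |2|->4, |2|->4, |7|->7
Step 3: Attach original signs; sum ranks with positive sign and with negative sign.
W+ = 0 = 0
W- = 4 + 1.5 + 6 + 1.5 + 4 + 4 + 7 = 28
(Check: W+ + W- = 28 should equal n(n+1)/2 = 28.)
Step 4: Test statistic W = min(W+, W-) = 0.
Step 5: Ties in |d|, so use the tie-corrected normal approximation.
        E[W] = n(n+1)/4 = 7*8/4 = 14.
        Tie groups: |d|=1 (t=2), |d|=2 (t=3); sum(t^3 - t) = 30.
        Var[W] = n(n+1)(2n+1)/24 - sum(t^3-t)/48 = 840/24 - 30/48 = 34.375.
        z = (W - E[W]) / sqrt(Var[W]) = (0 - 14) / 5.8630 = -2.3878.
        Two-sided p = 2*Phi(z) = 0.016947.
Step 6: alpha = 0.1. reject H0.

W+ = 0, W- = 28, W = min = 0, p = 0.016947, reject H0.


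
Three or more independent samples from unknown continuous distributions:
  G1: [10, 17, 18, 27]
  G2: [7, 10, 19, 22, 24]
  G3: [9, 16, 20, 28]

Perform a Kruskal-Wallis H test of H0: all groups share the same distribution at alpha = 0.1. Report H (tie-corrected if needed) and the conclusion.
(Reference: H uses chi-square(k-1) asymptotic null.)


Step 1: Combine all N = 13 observations and assign midranks.
sorted (value, group, rank): (7,G2,1), (9,G3,2), (10,G1,3.5), (10,G2,3.5), (16,G3,5), (17,G1,6), (18,G1,7), (19,G2,8), (20,G3,9), (22,G2,10), (24,G2,11), (27,G1,12), (28,G3,13)
Step 2: Sum ranks within each group.
R_1 = 28.5 (n_1 = 4)
R_2 = 33.5 (n_2 = 5)
R_3 = 29 (n_3 = 4)
Step 3: H = 12/(N(N+1)) * sum(R_i^2/n_i) - 3(N+1)
     = 12/(13*14) * (28.5^2/4 + 33.5^2/5 + 29^2/4) - 3*14
     = 0.065934 * 637.763 - 42
     = 0.050275.
Step 4: Ties present; correction factor C = 1 - 6/(13^3 - 13) = 0.997253. Corrected H = 0.050275 / 0.997253 = 0.050413.
Step 5: Under H0, H ~ chi^2(2); p-value = 0.975108.
Step 6: alpha = 0.1. fail to reject H0.

H = 0.0504, df = 2, p = 0.975108, fail to reject H0.


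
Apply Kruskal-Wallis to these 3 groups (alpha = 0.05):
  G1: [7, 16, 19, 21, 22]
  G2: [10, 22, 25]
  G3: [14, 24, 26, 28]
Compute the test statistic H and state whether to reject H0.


Step 1: Combine all N = 12 observations and assign midranks.
sorted (value, group, rank): (7,G1,1), (10,G2,2), (14,G3,3), (16,G1,4), (19,G1,5), (21,G1,6), (22,G1,7.5), (22,G2,7.5), (24,G3,9), (25,G2,10), (26,G3,11), (28,G3,12)
Step 2: Sum ranks within each group.
R_1 = 23.5 (n_1 = 5)
R_2 = 19.5 (n_2 = 3)
R_3 = 35 (n_3 = 4)
Step 3: H = 12/(N(N+1)) * sum(R_i^2/n_i) - 3(N+1)
     = 12/(12*13) * (23.5^2/5 + 19.5^2/3 + 35^2/4) - 3*13
     = 0.076923 * 543.45 - 39
     = 2.803846.
Step 4: Ties present; correction factor C = 1 - 6/(12^3 - 12) = 0.996503. Corrected H = 2.803846 / 0.996503 = 2.813684.
Step 5: Under H0, H ~ chi^2(2); p-value = 0.244915.
Step 6: alpha = 0.05. fail to reject H0.

H = 2.8137, df = 2, p = 0.244915, fail to reject H0.


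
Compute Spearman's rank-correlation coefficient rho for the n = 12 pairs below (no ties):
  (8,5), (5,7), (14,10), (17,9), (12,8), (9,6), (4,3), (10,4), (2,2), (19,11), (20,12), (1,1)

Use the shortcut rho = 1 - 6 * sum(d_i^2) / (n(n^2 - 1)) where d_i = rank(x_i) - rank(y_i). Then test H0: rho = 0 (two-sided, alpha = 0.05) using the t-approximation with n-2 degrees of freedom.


Step 1: Rank x and y separately (midranks; no ties here).
rank(x): 8->5, 5->4, 14->9, 17->10, 12->8, 9->6, 4->3, 10->7, 2->2, 19->11, 20->12, 1->1
rank(y): 5->5, 7->7, 10->10, 9->9, 8->8, 6->6, 3->3, 4->4, 2->2, 11->11, 12->12, 1->1
Step 2: d_i = R_x(i) - R_y(i); compute d_i^2.
  (5-5)^2=0, (4-7)^2=9, (9-10)^2=1, (10-9)^2=1, (8-8)^2=0, (6-6)^2=0, (3-3)^2=0, (7-4)^2=9, (2-2)^2=0, (11-11)^2=0, (12-12)^2=0, (1-1)^2=0
sum(d^2) = 20.
Step 3: rho = 1 - 6*20 / (12*(12^2 - 1)) = 1 - 120/1716 = 0.930070.
Step 4: Under H0, t = rho * sqrt((n-2)/(1-rho^2)) = 8.0057 ~ t(10).
Step 5: Two-sided p-value from the t-distribution with 10 df = 0.000012.
Step 6: alpha = 0.05. reject H0.

rho = 0.9301, p = 0.000012, reject H0 at alpha = 0.05.


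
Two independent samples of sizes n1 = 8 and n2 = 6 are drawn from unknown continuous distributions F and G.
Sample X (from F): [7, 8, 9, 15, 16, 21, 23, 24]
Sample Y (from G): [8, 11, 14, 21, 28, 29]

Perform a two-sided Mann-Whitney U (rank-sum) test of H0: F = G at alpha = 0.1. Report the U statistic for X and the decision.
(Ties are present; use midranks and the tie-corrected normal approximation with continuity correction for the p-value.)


Step 1: Combine and sort all 14 observations; assign midranks.
sorted (value, group): (7,X), (8,X), (8,Y), (9,X), (11,Y), (14,Y), (15,X), (16,X), (21,X), (21,Y), (23,X), (24,X), (28,Y), (29,Y)
ranks: 7->1, 8->2.5, 8->2.5, 9->4, 11->5, 14->6, 15->7, 16->8, 21->9.5, 21->9.5, 23->11, 24->12, 28->13, 29->14
Step 2: Rank sum for X: R1 = 1 + 2.5 + 4 + 7 + 8 + 9.5 + 11 + 12 = 55.
Step 3: U_X = R1 - n1(n1+1)/2 = 55 - 8*9/2 = 55 - 36 = 19.
       U_Y = n1*n2 - U_X = 48 - 19 = 29.
Step 4: Ties are present, so use the tie-corrected normal approximation (with continuity correction) for the p-value.
Step 5: p-value = 0.560413; compare to alpha = 0.1. fail to reject H0.

U_X = 19, p = 0.560413, fail to reject H0 at alpha = 0.1.


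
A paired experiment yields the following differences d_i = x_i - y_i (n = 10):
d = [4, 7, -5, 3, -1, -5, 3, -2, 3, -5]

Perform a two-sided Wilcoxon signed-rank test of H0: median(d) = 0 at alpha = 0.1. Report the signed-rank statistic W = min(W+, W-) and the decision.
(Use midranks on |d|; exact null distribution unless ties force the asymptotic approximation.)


Step 1: Drop any zero differences (none here) and take |d_i|.
|d| = [4, 7, 5, 3, 1, 5, 3, 2, 3, 5]
Step 2: Midrank |d_i| (ties get averaged ranks).
ranks: |4|->6, |7|->10, |5|->8, |3|->4, |1|->1, |5|->8, |3|->4, |2|->2, |3|->4, |5|->8
Step 3: Attach original signs; sum ranks with positive sign and with negative sign.
W+ = 6 + 10 + 4 + 4 + 4 = 28
W- = 8 + 1 + 8 + 2 + 8 = 27
(Check: W+ + W- = 55 should equal n(n+1)/2 = 55.)
Step 4: Test statistic W = min(W+, W-) = 27.
Step 5: Ties in |d|, so use the tie-corrected normal approximation.
        E[W] = n(n+1)/4 = 10*11/4 = 27.5.
        Tie groups: |d|=3 (t=3), |d|=5 (t=3); sum(t^3 - t) = 48.
        Var[W] = n(n+1)(2n+1)/24 - sum(t^3-t)/48 = 2310/24 - 48/48 = 95.25.
        z = (W - E[W]) / sqrt(Var[W]) = (27 - 27.5) / 9.7596 = -0.0512.
        Two-sided p = 2*Phi(z) = 0.959141.
Step 6: alpha = 0.1. fail to reject H0.

W+ = 28, W- = 27, W = min = 27, p = 0.959141, fail to reject H0.


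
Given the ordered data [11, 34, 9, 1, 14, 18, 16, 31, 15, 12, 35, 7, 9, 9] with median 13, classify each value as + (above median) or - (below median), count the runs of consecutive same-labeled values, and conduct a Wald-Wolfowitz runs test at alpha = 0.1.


Step 1: Compute median = 13; label A = above, B = below.
Labels in order: BABBAAAAABABBB  (n_A = 7, n_B = 7)
Step 2: Count runs R = 7.
Step 3: Under H0 (random ordering), E[R] = 2*n_A*n_B/(n_A+n_B) + 1 = 2*7*7/14 + 1 = 8.0000.
        Var[R] = 2*n_A*n_B*(2*n_A*n_B - n_A - n_B) / ((n_A+n_B)^2 * (n_A+n_B-1)) = 8232/2548 = 3.2308.
        SD[R] = 1.7974.
Step 4: Continuity-corrected z = (R + 0.5 - E[R]) / SD[R] = (7 + 0.5 - 8.0000) / 1.7974 = -0.2782.
Step 5: Two-sided p-value via normal approximation = 2*(1 - Phi(|z|)) = 0.780879.
Step 6: alpha = 0.1. fail to reject H0.

R = 7, z = -0.2782, p = 0.780879, fail to reject H0.


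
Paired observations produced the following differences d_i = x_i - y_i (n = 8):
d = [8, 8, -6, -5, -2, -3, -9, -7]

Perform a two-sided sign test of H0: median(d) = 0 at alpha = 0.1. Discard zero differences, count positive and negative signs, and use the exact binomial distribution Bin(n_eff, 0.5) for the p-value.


Step 1: Discard zero differences. Original n = 8; n_eff = number of nonzero differences = 8.
Nonzero differences (with sign): +8, +8, -6, -5, -2, -3, -9, -7
Step 2: Count signs: positive = 2, negative = 6.
Step 3: Under H0: P(positive) = 0.5, so the number of positives S ~ Bin(8, 0.5).
Step 4: Two-sided exact p-value = sum of Bin(8,0.5) probabilities at or below the observed probability = 0.289062.
Step 5: alpha = 0.1. fail to reject H0.

n_eff = 8, pos = 2, neg = 6, p = 0.289062, fail to reject H0.


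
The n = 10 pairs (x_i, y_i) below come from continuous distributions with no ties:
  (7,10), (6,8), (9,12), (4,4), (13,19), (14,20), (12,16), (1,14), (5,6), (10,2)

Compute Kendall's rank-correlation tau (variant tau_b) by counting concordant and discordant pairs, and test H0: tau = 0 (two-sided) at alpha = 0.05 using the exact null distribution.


Step 1: Enumerate the 45 unordered pairs (i,j) with i<j and classify each by sign(x_j-x_i) * sign(y_j-y_i).
  (1,2):dx=-1,dy=-2->C; (1,3):dx=+2,dy=+2->C; (1,4):dx=-3,dy=-6->C; (1,5):dx=+6,dy=+9->C
  (1,6):dx=+7,dy=+10->C; (1,7):dx=+5,dy=+6->C; (1,8):dx=-6,dy=+4->D; (1,9):dx=-2,dy=-4->C
  (1,10):dx=+3,dy=-8->D; (2,3):dx=+3,dy=+4->C; (2,4):dx=-2,dy=-4->C; (2,5):dx=+7,dy=+11->C
  (2,6):dx=+8,dy=+12->C; (2,7):dx=+6,dy=+8->C; (2,8):dx=-5,dy=+6->D; (2,9):dx=-1,dy=-2->C
  (2,10):dx=+4,dy=-6->D; (3,4):dx=-5,dy=-8->C; (3,5):dx=+4,dy=+7->C; (3,6):dx=+5,dy=+8->C
  (3,7):dx=+3,dy=+4->C; (3,8):dx=-8,dy=+2->D; (3,9):dx=-4,dy=-6->C; (3,10):dx=+1,dy=-10->D
  (4,5):dx=+9,dy=+15->C; (4,6):dx=+10,dy=+16->C; (4,7):dx=+8,dy=+12->C; (4,8):dx=-3,dy=+10->D
  (4,9):dx=+1,dy=+2->C; (4,10):dx=+6,dy=-2->D; (5,6):dx=+1,dy=+1->C; (5,7):dx=-1,dy=-3->C
  (5,8):dx=-12,dy=-5->C; (5,9):dx=-8,dy=-13->C; (5,10):dx=-3,dy=-17->C; (6,7):dx=-2,dy=-4->C
  (6,8):dx=-13,dy=-6->C; (6,9):dx=-9,dy=-14->C; (6,10):dx=-4,dy=-18->C; (7,8):dx=-11,dy=-2->C
  (7,9):dx=-7,dy=-10->C; (7,10):dx=-2,dy=-14->C; (8,9):dx=+4,dy=-8->D; (8,10):dx=+9,dy=-12->D
  (9,10):dx=+5,dy=-4->D
Step 2: C = 34, D = 11, total pairs = 45.
Step 3: tau = (C - D)/(n(n-1)/2) = (34 - 11)/45 = 0.511111.
Step 4: Exact two-sided p-value (enumerate n! = 3628800 permutations of y under H0): p = 0.046623.
Step 5: alpha = 0.05. reject H0.

tau_b = 0.5111 (C=34, D=11), p = 0.046623, reject H0.


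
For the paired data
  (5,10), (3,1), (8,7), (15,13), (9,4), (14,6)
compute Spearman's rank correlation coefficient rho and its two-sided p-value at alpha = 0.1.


Step 1: Rank x and y separately (midranks; no ties here).
rank(x): 5->2, 3->1, 8->3, 15->6, 9->4, 14->5
rank(y): 10->5, 1->1, 7->4, 13->6, 4->2, 6->3
Step 2: d_i = R_x(i) - R_y(i); compute d_i^2.
  (2-5)^2=9, (1-1)^2=0, (3-4)^2=1, (6-6)^2=0, (4-2)^2=4, (5-3)^2=4
sum(d^2) = 18.
Step 3: rho = 1 - 6*18 / (6*(6^2 - 1)) = 1 - 108/210 = 0.485714.
Step 4: Under H0, t = rho * sqrt((n-2)/(1-rho^2)) = 1.1113 ~ t(4).
Step 5: Two-sided p-value from the t-distribution with 4 df = 0.328723.
Step 6: alpha = 0.1. fail to reject H0.

rho = 0.4857, p = 0.328723, fail to reject H0 at alpha = 0.1.


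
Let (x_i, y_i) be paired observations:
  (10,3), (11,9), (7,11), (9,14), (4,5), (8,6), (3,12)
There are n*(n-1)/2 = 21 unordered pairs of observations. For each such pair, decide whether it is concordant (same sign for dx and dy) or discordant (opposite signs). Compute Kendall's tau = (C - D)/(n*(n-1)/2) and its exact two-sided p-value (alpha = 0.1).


Step 1: Enumerate the 21 unordered pairs (i,j) with i<j and classify each by sign(x_j-x_i) * sign(y_j-y_i).
  (1,2):dx=+1,dy=+6->C; (1,3):dx=-3,dy=+8->D; (1,4):dx=-1,dy=+11->D; (1,5):dx=-6,dy=+2->D
  (1,6):dx=-2,dy=+3->D; (1,7):dx=-7,dy=+9->D; (2,3):dx=-4,dy=+2->D; (2,4):dx=-2,dy=+5->D
  (2,5):dx=-7,dy=-4->C; (2,6):dx=-3,dy=-3->C; (2,7):dx=-8,dy=+3->D; (3,4):dx=+2,dy=+3->C
  (3,5):dx=-3,dy=-6->C; (3,6):dx=+1,dy=-5->D; (3,7):dx=-4,dy=+1->D; (4,5):dx=-5,dy=-9->C
  (4,6):dx=-1,dy=-8->C; (4,7):dx=-6,dy=-2->C; (5,6):dx=+4,dy=+1->C; (5,7):dx=-1,dy=+7->D
  (6,7):dx=-5,dy=+6->D
Step 2: C = 9, D = 12, total pairs = 21.
Step 3: tau = (C - D)/(n(n-1)/2) = (9 - 12)/21 = -0.142857.
Step 4: Exact two-sided p-value (enumerate n! = 5040 permutations of y under H0): p = 0.772619.
Step 5: alpha = 0.1. fail to reject H0.

tau_b = -0.1429 (C=9, D=12), p = 0.772619, fail to reject H0.


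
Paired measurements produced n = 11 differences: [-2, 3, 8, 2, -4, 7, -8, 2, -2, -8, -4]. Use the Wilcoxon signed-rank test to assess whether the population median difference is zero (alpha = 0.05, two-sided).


Step 1: Drop any zero differences (none here) and take |d_i|.
|d| = [2, 3, 8, 2, 4, 7, 8, 2, 2, 8, 4]
Step 2: Midrank |d_i| (ties get averaged ranks).
ranks: |2|->2.5, |3|->5, |8|->10, |2|->2.5, |4|->6.5, |7|->8, |8|->10, |2|->2.5, |2|->2.5, |8|->10, |4|->6.5
Step 3: Attach original signs; sum ranks with positive sign and with negative sign.
W+ = 5 + 10 + 2.5 + 8 + 2.5 = 28
W- = 2.5 + 6.5 + 10 + 2.5 + 10 + 6.5 = 38
(Check: W+ + W- = 66 should equal n(n+1)/2 = 66.)
Step 4: Test statistic W = min(W+, W-) = 28.
Step 5: Ties in |d|, so use the tie-corrected normal approximation.
        E[W] = n(n+1)/4 = 11*12/4 = 33.
        Tie groups: |d|=2 (t=4), |d|=4 (t=2), |d|=8 (t=3); sum(t^3 - t) = 90.
        Var[W] = n(n+1)(2n+1)/24 - sum(t^3-t)/48 = 3036/24 - 90/48 = 124.625.
        z = (W - E[W]) / sqrt(Var[W]) = (28 - 33) / 11.1636 = -0.4479.
        Two-sided p = 2*Phi(z) = 0.654236.
Step 6: alpha = 0.05. fail to reject H0.

W+ = 28, W- = 38, W = min = 28, p = 0.654236, fail to reject H0.
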